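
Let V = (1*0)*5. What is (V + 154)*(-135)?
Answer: -20790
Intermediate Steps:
V = 0 (V = 0*5 = 0)
(V + 154)*(-135) = (0 + 154)*(-135) = 154*(-135) = -20790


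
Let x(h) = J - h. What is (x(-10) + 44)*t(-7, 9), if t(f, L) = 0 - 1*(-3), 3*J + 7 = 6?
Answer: 161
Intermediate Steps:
J = -⅓ (J = -7/3 + (⅓)*6 = -7/3 + 2 = -⅓ ≈ -0.33333)
t(f, L) = 3 (t(f, L) = 0 + 3 = 3)
x(h) = -⅓ - h
(x(-10) + 44)*t(-7, 9) = ((-⅓ - 1*(-10)) + 44)*3 = ((-⅓ + 10) + 44)*3 = (29/3 + 44)*3 = (161/3)*3 = 161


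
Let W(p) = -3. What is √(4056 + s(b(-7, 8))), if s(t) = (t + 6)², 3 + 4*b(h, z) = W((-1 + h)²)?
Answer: √16305/2 ≈ 63.846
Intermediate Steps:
b(h, z) = -3/2 (b(h, z) = -¾ + (¼)*(-3) = -¾ - ¾ = -3/2)
s(t) = (6 + t)²
√(4056 + s(b(-7, 8))) = √(4056 + (6 - 3/2)²) = √(4056 + (9/2)²) = √(4056 + 81/4) = √(16305/4) = √16305/2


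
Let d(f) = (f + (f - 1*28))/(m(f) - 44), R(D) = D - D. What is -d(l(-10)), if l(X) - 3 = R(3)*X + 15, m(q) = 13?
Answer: 8/31 ≈ 0.25806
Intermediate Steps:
R(D) = 0
l(X) = 18 (l(X) = 3 + (0*X + 15) = 3 + (0 + 15) = 3 + 15 = 18)
d(f) = 28/31 - 2*f/31 (d(f) = (f + (f - 1*28))/(13 - 44) = (f + (f - 28))/(-31) = (f + (-28 + f))*(-1/31) = (-28 + 2*f)*(-1/31) = 28/31 - 2*f/31)
-d(l(-10)) = -(28/31 - 2/31*18) = -(28/31 - 36/31) = -1*(-8/31) = 8/31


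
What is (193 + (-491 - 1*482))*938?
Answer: -731640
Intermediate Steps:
(193 + (-491 - 1*482))*938 = (193 + (-491 - 482))*938 = (193 - 973)*938 = -780*938 = -731640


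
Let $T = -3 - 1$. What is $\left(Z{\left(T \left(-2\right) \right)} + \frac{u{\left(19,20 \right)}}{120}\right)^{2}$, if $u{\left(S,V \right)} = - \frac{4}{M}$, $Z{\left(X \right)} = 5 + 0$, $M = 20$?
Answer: $\frac{8994001}{360000} \approx 24.983$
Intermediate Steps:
$T = -4$ ($T = -3 - 1 = -4$)
$Z{\left(X \right)} = 5$
$u{\left(S,V \right)} = - \frac{1}{5}$ ($u{\left(S,V \right)} = - \frac{4}{20} = \left(-4\right) \frac{1}{20} = - \frac{1}{5}$)
$\left(Z{\left(T \left(-2\right) \right)} + \frac{u{\left(19,20 \right)}}{120}\right)^{2} = \left(5 - \frac{1}{5 \cdot 120}\right)^{2} = \left(5 - \frac{1}{600}\right)^{2} = \left(\frac{2999}{600}\right)^{2} = \frac{8994001}{360000}$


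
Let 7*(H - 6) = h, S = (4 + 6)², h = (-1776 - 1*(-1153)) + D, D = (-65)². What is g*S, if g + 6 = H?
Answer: 360200/7 ≈ 51457.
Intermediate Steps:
D = 4225
h = 3602 (h = (-1776 - 1*(-1153)) + 4225 = (-1776 + 1153) + 4225 = -623 + 4225 = 3602)
S = 100 (S = 10² = 100)
H = 3644/7 (H = 6 + (⅐)*3602 = 6 + 3602/7 = 3644/7 ≈ 520.57)
g = 3602/7 (g = -6 + 3644/7 = 3602/7 ≈ 514.57)
g*S = (3602/7)*100 = 360200/7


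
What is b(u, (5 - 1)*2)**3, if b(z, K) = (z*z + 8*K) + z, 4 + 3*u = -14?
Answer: 830584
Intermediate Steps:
u = -6 (u = -4/3 + (1/3)*(-14) = -4/3 - 14/3 = -6)
b(z, K) = z + z**2 + 8*K (b(z, K) = (z**2 + 8*K) + z = z + z**2 + 8*K)
b(u, (5 - 1)*2)**3 = (-6 + (-6)**2 + 8*((5 - 1)*2))**3 = (-6 + 36 + 8*(4*2))**3 = (-6 + 36 + 8*8)**3 = (-6 + 36 + 64)**3 = 94**3 = 830584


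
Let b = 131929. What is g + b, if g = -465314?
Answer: -333385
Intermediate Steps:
g + b = -465314 + 131929 = -333385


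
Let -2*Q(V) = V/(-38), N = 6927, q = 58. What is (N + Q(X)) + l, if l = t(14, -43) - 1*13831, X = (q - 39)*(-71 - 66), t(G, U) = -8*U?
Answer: -26377/4 ≈ -6594.3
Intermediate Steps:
X = -2603 (X = (58 - 39)*(-71 - 66) = 19*(-137) = -2603)
l = -13487 (l = -8*(-43) - 1*13831 = 344 - 13831 = -13487)
Q(V) = V/76 (Q(V) = -V/(2*(-38)) = -V*(-1)/(2*38) = -(-1)*V/76 = V/76)
(N + Q(X)) + l = (6927 + (1/76)*(-2603)) - 13487 = (6927 - 137/4) - 13487 = 27571/4 - 13487 = -26377/4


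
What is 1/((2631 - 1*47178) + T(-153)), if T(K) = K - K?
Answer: -1/44547 ≈ -2.2448e-5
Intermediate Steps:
T(K) = 0
1/((2631 - 1*47178) + T(-153)) = 1/((2631 - 1*47178) + 0) = 1/((2631 - 47178) + 0) = 1/(-44547 + 0) = 1/(-44547) = -1/44547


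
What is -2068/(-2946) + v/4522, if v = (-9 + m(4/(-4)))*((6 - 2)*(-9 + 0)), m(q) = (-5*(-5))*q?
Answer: 190550/195909 ≈ 0.97265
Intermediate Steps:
m(q) = 25*q
v = 1224 (v = (-9 + 25*(4/(-4)))*((6 - 2)*(-9 + 0)) = (-9 + 25*(4*(-¼)))*(4*(-9)) = (-9 + 25*(-1))*(-36) = (-9 - 25)*(-36) = -34*(-36) = 1224)
-2068/(-2946) + v/4522 = -2068/(-2946) + 1224/4522 = -2068*(-1/2946) + 1224*(1/4522) = 1034/1473 + 36/133 = 190550/195909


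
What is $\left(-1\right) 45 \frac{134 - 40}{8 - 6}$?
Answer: $-2115$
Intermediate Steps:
$\left(-1\right) 45 \frac{134 - 40}{8 - 6} = - 45 \cdot \frac{94}{2} = - 45 \cdot 94 \cdot \frac{1}{2} = \left(-45\right) 47 = -2115$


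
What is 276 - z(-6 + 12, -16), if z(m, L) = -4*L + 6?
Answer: 206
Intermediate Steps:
z(m, L) = 6 - 4*L
276 - z(-6 + 12, -16) = 276 - (6 - 4*(-16)) = 276 - (6 + 64) = 276 - 1*70 = 276 - 70 = 206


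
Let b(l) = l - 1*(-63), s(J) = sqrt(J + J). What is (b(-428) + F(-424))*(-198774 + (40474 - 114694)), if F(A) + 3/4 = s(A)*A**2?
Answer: 199695111/2 - 196311077376*I*sqrt(53) ≈ 9.9848e+7 - 1.4292e+12*I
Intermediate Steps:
s(J) = sqrt(2)*sqrt(J) (s(J) = sqrt(2*J) = sqrt(2)*sqrt(J))
b(l) = 63 + l (b(l) = l + 63 = 63 + l)
F(A) = -3/4 + sqrt(2)*A**(5/2) (F(A) = -3/4 + (sqrt(2)*sqrt(A))*A**2 = -3/4 + sqrt(2)*A**(5/2))
(b(-428) + F(-424))*(-198774 + (40474 - 114694)) = ((63 - 428) + (-3/4 + sqrt(2)*(-424)**(5/2)))*(-198774 + (40474 - 114694)) = (-365 + (-3/4 + sqrt(2)*(359552*I*sqrt(106))))*(-198774 - 74220) = (-365 + (-3/4 + 719104*I*sqrt(53)))*(-272994) = (-1463/4 + 719104*I*sqrt(53))*(-272994) = 199695111/2 - 196311077376*I*sqrt(53)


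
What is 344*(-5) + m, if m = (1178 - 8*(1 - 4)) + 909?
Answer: 391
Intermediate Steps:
m = 2111 (m = (1178 - 8*(-3)) + 909 = (1178 + 24) + 909 = 1202 + 909 = 2111)
344*(-5) + m = 344*(-5) + 2111 = -1720 + 2111 = 391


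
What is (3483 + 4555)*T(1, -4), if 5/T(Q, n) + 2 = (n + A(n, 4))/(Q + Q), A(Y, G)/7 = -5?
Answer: -80380/43 ≈ -1869.3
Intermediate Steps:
A(Y, G) = -35 (A(Y, G) = 7*(-5) = -35)
T(Q, n) = 5/(-2 + (-35 + n)/(2*Q)) (T(Q, n) = 5/(-2 + (n - 35)/(Q + Q)) = 5/(-2 + (-35 + n)/((2*Q))) = 5/(-2 + (-35 + n)*(1/(2*Q))) = 5/(-2 + (-35 + n)/(2*Q)))
(3483 + 4555)*T(1, -4) = (3483 + 4555)*(10*1/(-35 - 4 - 4*1)) = 8038*(10*1/(-35 - 4 - 4)) = 8038*(10*1/(-43)) = 8038*(10*1*(-1/43)) = 8038*(-10/43) = -80380/43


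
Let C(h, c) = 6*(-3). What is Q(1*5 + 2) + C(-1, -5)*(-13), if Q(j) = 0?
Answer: 234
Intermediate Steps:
C(h, c) = -18
Q(1*5 + 2) + C(-1, -5)*(-13) = 0 - 18*(-13) = 0 + 234 = 234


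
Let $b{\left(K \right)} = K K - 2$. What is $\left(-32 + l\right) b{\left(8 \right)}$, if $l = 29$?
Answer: $-186$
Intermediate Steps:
$b{\left(K \right)} = -2 + K^{2}$ ($b{\left(K \right)} = K^{2} - 2 = -2 + K^{2}$)
$\left(-32 + l\right) b{\left(8 \right)} = \left(-32 + 29\right) \left(-2 + 8^{2}\right) = - 3 \left(-2 + 64\right) = \left(-3\right) 62 = -186$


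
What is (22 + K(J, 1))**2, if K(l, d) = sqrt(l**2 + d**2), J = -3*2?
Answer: (22 + sqrt(37))**2 ≈ 788.64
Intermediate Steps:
J = -6
K(l, d) = sqrt(d**2 + l**2)
(22 + K(J, 1))**2 = (22 + sqrt(1**2 + (-6)**2))**2 = (22 + sqrt(1 + 36))**2 = (22 + sqrt(37))**2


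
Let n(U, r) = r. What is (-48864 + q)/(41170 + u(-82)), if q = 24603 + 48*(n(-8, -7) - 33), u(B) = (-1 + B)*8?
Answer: -8727/13502 ≈ -0.64635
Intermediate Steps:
u(B) = -8 + 8*B
q = 22683 (q = 24603 + 48*(-7 - 33) = 24603 + 48*(-40) = 24603 - 1920 = 22683)
(-48864 + q)/(41170 + u(-82)) = (-48864 + 22683)/(41170 + (-8 + 8*(-82))) = -26181/(41170 + (-8 - 656)) = -26181/(41170 - 664) = -26181/40506 = -26181*1/40506 = -8727/13502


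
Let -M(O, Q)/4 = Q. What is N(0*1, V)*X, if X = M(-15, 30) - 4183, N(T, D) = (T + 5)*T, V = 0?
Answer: 0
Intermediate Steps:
M(O, Q) = -4*Q
N(T, D) = T*(5 + T) (N(T, D) = (5 + T)*T = T*(5 + T))
X = -4303 (X = -4*30 - 4183 = -120 - 4183 = -4303)
N(0*1, V)*X = ((0*1)*(5 + 0*1))*(-4303) = (0*(5 + 0))*(-4303) = (0*5)*(-4303) = 0*(-4303) = 0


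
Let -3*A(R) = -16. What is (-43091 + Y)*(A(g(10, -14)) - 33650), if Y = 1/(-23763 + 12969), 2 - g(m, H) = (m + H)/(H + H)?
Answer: 23473425777085/16191 ≈ 1.4498e+9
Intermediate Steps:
g(m, H) = 2 - (H + m)/(2*H) (g(m, H) = 2 - (m + H)/(H + H) = 2 - (H + m)/(2*H))
A(R) = 16/3 (A(R) = -⅓*(-16) = 16/3)
Y = -1/10794 (Y = 1/(-10794) = -1/10794 ≈ -9.2644e-5)
(-43091 + Y)*(A(g(10, -14)) - 33650) = (-43091 - 1/10794)*(16/3 - 33650) = -465124255/10794*(-100934/3) = 23473425777085/16191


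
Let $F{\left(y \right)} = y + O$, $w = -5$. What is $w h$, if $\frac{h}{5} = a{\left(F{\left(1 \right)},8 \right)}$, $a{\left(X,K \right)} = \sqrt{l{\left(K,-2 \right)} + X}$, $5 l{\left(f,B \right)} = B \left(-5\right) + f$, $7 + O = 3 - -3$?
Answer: $- 15 \sqrt{10} \approx -47.434$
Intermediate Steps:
$O = -1$ ($O = -7 + \left(3 - -3\right) = -7 + \left(3 + 3\right) = -7 + 6 = -1$)
$l{\left(f,B \right)} = - B + \frac{f}{5}$ ($l{\left(f,B \right)} = \frac{B \left(-5\right) + f}{5} = \frac{- 5 B + f}{5} = \frac{f - 5 B}{5} = - B + \frac{f}{5}$)
$F{\left(y \right)} = -1 + y$ ($F{\left(y \right)} = y - 1 = -1 + y$)
$a{\left(X,K \right)} = \sqrt{2 + X + \frac{K}{5}}$ ($a{\left(X,K \right)} = \sqrt{\left(\left(-1\right) \left(-2\right) + \frac{K}{5}\right) + X} = \sqrt{\left(2 + \frac{K}{5}\right) + X} = \sqrt{2 + X + \frac{K}{5}}$)
$h = 3 \sqrt{10}$ ($h = 5 \frac{\sqrt{50 + 5 \cdot 8 + 25 \left(-1 + 1\right)}}{5} = 5 \frac{\sqrt{50 + 40 + 25 \cdot 0}}{5} = 5 \frac{\sqrt{50 + 40 + 0}}{5} = 5 \frac{\sqrt{90}}{5} = 5 \frac{3 \sqrt{10}}{5} = 3 \sqrt{10} \approx 9.4868$)
$w h = - 5 \cdot 3 \sqrt{10} = - 15 \sqrt{10}$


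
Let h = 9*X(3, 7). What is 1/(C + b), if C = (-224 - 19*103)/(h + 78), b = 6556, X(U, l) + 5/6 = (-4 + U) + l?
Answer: 83/542694 ≈ 0.00015294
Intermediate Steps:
X(U, l) = -29/6 + U + l (X(U, l) = -5/6 + ((-4 + U) + l) = -5/6 + (-4 + U + l) = -29/6 + U + l)
h = 93/2 (h = 9*(-29/6 + 3 + 7) = 9*(31/6) = 93/2 ≈ 46.500)
C = -1454/83 (C = (-224 - 19*103)/(93/2 + 78) = (-224 - 1957)/(249/2) = -2181*2/249 = -1454/83 ≈ -17.518)
1/(C + b) = 1/(-1454/83 + 6556) = 1/(542694/83) = 83/542694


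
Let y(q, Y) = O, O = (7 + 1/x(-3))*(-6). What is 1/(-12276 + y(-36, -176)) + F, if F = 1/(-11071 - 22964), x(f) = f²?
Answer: -139061/1257797460 ≈ -0.00011056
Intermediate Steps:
F = -1/34035 (F = 1/(-34035) = -1/34035 ≈ -2.9382e-5)
O = -128/3 (O = (7 + 1/((-3)²))*(-6) = (7 + 1/9)*(-6) = (7 + ⅑)*(-6) = (64/9)*(-6) = -128/3 ≈ -42.667)
y(q, Y) = -128/3
1/(-12276 + y(-36, -176)) + F = 1/(-12276 - 128/3) - 1/34035 = 1/(-36956/3) - 1/34035 = -3/36956 - 1/34035 = -139061/1257797460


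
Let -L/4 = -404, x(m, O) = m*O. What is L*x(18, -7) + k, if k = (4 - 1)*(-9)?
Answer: -203643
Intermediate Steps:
x(m, O) = O*m
L = 1616 (L = -4*(-404) = 1616)
k = -27 (k = 3*(-9) = -27)
L*x(18, -7) + k = 1616*(-7*18) - 27 = 1616*(-126) - 27 = -203616 - 27 = -203643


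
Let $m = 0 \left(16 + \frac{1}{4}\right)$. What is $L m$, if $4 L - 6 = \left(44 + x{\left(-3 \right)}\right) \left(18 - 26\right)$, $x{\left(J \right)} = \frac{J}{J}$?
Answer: $0$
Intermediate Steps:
$x{\left(J \right)} = 1$
$m = 0$ ($m = 0 \left(16 + \frac{1}{4}\right) = 0 \cdot \frac{65}{4} = 0$)
$L = - \frac{177}{2}$ ($L = \frac{3}{2} + \frac{\left(44 + 1\right) \left(18 - 26\right)}{4} = \frac{3}{2} + \frac{45 \left(-8\right)}{4} = \frac{3}{2} + \frac{1}{4} \left(-360\right) = \frac{3}{2} - 90 = - \frac{177}{2} \approx -88.5$)
$L m = \left(- \frac{177}{2}\right) 0 = 0$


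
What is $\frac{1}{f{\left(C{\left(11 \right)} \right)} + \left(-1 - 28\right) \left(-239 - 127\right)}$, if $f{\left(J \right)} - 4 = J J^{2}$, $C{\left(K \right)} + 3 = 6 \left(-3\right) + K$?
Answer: $\frac{1}{9618} \approx 0.00010397$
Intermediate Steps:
$C{\left(K \right)} = -21 + K$ ($C{\left(K \right)} = -3 + \left(6 \left(-3\right) + K\right) = -3 + \left(-18 + K\right) = -21 + K$)
$f{\left(J \right)} = 4 + J^{3}$ ($f{\left(J \right)} = 4 + J J^{2} = 4 + J^{3}$)
$\frac{1}{f{\left(C{\left(11 \right)} \right)} + \left(-1 - 28\right) \left(-239 - 127\right)} = \frac{1}{\left(4 + \left(-21 + 11\right)^{3}\right) + \left(-1 - 28\right) \left(-239 - 127\right)} = \frac{1}{\left(4 + \left(-10\right)^{3}\right) - 29 \left(-239 - 127\right)} = \frac{1}{\left(4 - 1000\right) - -10614} = \frac{1}{-996 + 10614} = \frac{1}{9618}$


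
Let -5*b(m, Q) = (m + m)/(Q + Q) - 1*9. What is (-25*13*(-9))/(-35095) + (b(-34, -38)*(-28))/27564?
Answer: -390533807/4594953255 ≈ -0.084992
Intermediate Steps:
b(m, Q) = 9/5 - m/(5*Q) (b(m, Q) = -((m + m)/(Q + Q) - 1*9)/5 = -((2*m)/((2*Q)) - 9)/5 = -((2*m)*(1/(2*Q)) - 9)/5 = -(m/Q - 9)/5 = -(-9 + m/Q)/5 = 9/5 - m/(5*Q))
(-25*13*(-9))/(-35095) + (b(-34, -38)*(-28))/27564 = (-25*13*(-9))/(-35095) + (((⅕)*(-1*(-34) + 9*(-38))/(-38))*(-28))/27564 = -325*(-9)*(-1/35095) + (((⅕)*(-1/38)*(34 - 342))*(-28))*(1/27564) = 2925*(-1/35095) + (((⅕)*(-1/38)*(-308))*(-28))*(1/27564) = -585/7019 + ((154/95)*(-28))*(1/27564) = -585/7019 - 4312/95*1/27564 = -585/7019 - 1078/654645 = -390533807/4594953255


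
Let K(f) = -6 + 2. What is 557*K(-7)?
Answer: -2228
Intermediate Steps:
K(f) = -4
557*K(-7) = 557*(-4) = -2228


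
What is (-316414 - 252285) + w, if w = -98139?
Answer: -666838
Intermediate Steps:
(-316414 - 252285) + w = (-316414 - 252285) - 98139 = -568699 - 98139 = -666838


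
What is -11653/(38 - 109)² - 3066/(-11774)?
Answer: -8696194/4239481 ≈ -2.0512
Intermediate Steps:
-11653/(38 - 109)² - 3066/(-11774) = -11653/((-71)²) - 3066*(-1/11774) = -11653/5041 + 219/841 = -8696194/4239481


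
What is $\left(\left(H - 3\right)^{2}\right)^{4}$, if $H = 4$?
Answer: $1$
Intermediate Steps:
$\left(\left(H - 3\right)^{2}\right)^{4} = \left(\left(4 - 3\right)^{2}\right)^{4} = \left(1^{2}\right)^{4} = 1^{4} = 1$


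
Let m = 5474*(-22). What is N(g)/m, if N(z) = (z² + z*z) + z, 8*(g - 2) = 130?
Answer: -5475/963424 ≈ -0.0056829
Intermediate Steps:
g = 73/4 (g = 2 + (⅛)*130 = 2 + 65/4 = 73/4 ≈ 18.250)
m = -120428
N(z) = z + 2*z² (N(z) = (z² + z²) + z = 2*z² + z = z + 2*z²)
N(g)/m = (73*(1 + 2*(73/4))/4)/(-120428) = (73*(1 + 73/2)/4)*(-1/120428) = ((73/4)*(75/2))*(-1/120428) = (5475/8)*(-1/120428) = -5475/963424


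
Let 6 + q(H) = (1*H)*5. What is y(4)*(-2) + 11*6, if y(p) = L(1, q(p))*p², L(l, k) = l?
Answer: 34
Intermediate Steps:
q(H) = -6 + 5*H (q(H) = -6 + (1*H)*5 = -6 + H*5 = -6 + 5*H)
y(p) = p² (y(p) = 1*p² = p²)
y(4)*(-2) + 11*6 = 4²*(-2) + 11*6 = 16*(-2) + 66 = -32 + 66 = 34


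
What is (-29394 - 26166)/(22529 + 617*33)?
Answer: -5556/4289 ≈ -1.2954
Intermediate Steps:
(-29394 - 26166)/(22529 + 617*33) = -55560/(22529 + 20361) = -55560/42890 = -55560*1/42890 = -5556/4289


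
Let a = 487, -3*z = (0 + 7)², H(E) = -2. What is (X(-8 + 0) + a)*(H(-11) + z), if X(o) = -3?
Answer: -26620/3 ≈ -8873.3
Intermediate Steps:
z = -49/3 (z = -(0 + 7)²/3 = -⅓*7² = -⅓*49 = -49/3 ≈ -16.333)
(X(-8 + 0) + a)*(H(-11) + z) = (-3 + 487)*(-2 - 49/3) = 484*(-55/3) = -26620/3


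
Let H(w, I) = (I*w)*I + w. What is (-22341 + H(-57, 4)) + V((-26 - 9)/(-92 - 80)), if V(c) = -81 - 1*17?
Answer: -23408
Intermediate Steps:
H(w, I) = w + w*I² (H(w, I) = w*I² + w = w + w*I²)
V(c) = -98 (V(c) = -81 - 17 = -98)
(-22341 + H(-57, 4)) + V((-26 - 9)/(-92 - 80)) = (-22341 - 57*(1 + 4²)) - 98 = (-22341 - 57*(1 + 16)) - 98 = (-22341 - 57*17) - 98 = (-22341 - 969) - 98 = -23310 - 98 = -23408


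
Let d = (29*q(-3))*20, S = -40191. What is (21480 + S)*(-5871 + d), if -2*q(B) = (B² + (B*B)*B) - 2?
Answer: 1328481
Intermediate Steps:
q(B) = 1 - B²/2 - B³/2 (q(B) = -((B² + (B*B)*B) - 2)/2 = -((B² + B²*B) - 2)/2 = -((B² + B³) - 2)/2 = -(-2 + B² + B³)/2 = 1 - B²/2 - B³/2)
d = 5800 (d = (29*(1 - ½*(-3)² - ½*(-3)³))*20 = (29*(1 - ½*9 - ½*(-27)))*20 = (29*(1 - 9/2 + 27/2))*20 = (29*10)*20 = 290*20 = 5800)
(21480 + S)*(-5871 + d) = (21480 - 40191)*(-5871 + 5800) = -18711*(-71) = 1328481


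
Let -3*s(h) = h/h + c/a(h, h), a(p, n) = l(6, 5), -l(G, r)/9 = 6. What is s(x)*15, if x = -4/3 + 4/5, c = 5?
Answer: -245/54 ≈ -4.5370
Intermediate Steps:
l(G, r) = -54 (l(G, r) = -9*6 = -54)
a(p, n) = -54
x = -8/15 (x = -4*1/3 + 4*(1/5) = -4/3 + 4/5 = -8/15 ≈ -0.53333)
s(h) = -49/162 (s(h) = -(h/h + 5/(-54))/3 = -(1 + 5*(-1/54))/3 = -(1 - 5/54)/3 = -1/3*49/54 = -49/162)
s(x)*15 = -49/162*15 = -245/54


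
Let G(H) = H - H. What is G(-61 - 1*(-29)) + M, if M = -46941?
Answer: -46941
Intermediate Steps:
G(H) = 0
G(-61 - 1*(-29)) + M = 0 - 46941 = -46941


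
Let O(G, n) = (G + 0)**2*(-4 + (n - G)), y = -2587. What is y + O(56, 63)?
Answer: 6821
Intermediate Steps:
O(G, n) = G**2*(-4 + n - G)
y + O(56, 63) = -2587 + 56**2*(-4 + 63 - 1*56) = -2587 + 3136*(-4 + 63 - 56) = -2587 + 3136*3 = -2587 + 9408 = 6821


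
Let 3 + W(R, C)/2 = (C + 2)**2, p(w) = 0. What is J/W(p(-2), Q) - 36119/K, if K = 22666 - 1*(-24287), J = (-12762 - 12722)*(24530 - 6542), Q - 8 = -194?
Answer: -10762995702995/1589499909 ≈ -6771.3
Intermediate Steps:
Q = -186 (Q = 8 - 194 = -186)
J = -458406192 (J = -25484*17988 = -458406192)
W(R, C) = -6 + 2*(2 + C)**2 (W(R, C) = -6 + 2*(C + 2)**2 = -6 + 2*(2 + C)**2)
K = 46953 (K = 22666 + 24287 = 46953)
J/W(p(-2), Q) - 36119/K = -458406192/(-6 + 2*(2 - 186)**2) - 36119/46953 = -458406192/(-6 + 2*(-184)**2) - 36119*1/46953 = -458406192/(-6 + 2*33856) - 36119/46953 = -458406192/(-6 + 67712) - 36119/46953 = -458406192/67706 - 36119/46953 = -458406192*1/67706 - 36119/46953 = -229203096/33853 - 36119/46953 = -10762995702995/1589499909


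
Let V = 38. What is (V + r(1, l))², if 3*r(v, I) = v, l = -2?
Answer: 13225/9 ≈ 1469.4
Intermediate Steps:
r(v, I) = v/3
(V + r(1, l))² = (38 + (⅓)*1)² = (38 + ⅓)² = (115/3)² = 13225/9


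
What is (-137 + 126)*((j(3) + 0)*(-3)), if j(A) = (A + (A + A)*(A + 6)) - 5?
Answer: 1716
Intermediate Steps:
j(A) = -5 + A + 2*A*(6 + A) (j(A) = (A + (2*A)*(6 + A)) - 5 = (A + 2*A*(6 + A)) - 5 = -5 + A + 2*A*(6 + A))
(-137 + 126)*((j(3) + 0)*(-3)) = (-137 + 126)*(((-5 + 2*3² + 13*3) + 0)*(-3)) = -11*((-5 + 2*9 + 39) + 0)*(-3) = -11*((-5 + 18 + 39) + 0)*(-3) = -11*(52 + 0)*(-3) = -572*(-3) = -11*(-156) = 1716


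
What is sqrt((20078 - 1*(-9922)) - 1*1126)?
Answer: sqrt(28874) ≈ 169.92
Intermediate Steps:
sqrt((20078 - 1*(-9922)) - 1*1126) = sqrt((20078 + 9922) - 1126) = sqrt(30000 - 1126) = sqrt(28874)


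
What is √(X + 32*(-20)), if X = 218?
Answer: I*√422 ≈ 20.543*I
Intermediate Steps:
√(X + 32*(-20)) = √(218 + 32*(-20)) = √(218 - 640) = √(-422) = I*√422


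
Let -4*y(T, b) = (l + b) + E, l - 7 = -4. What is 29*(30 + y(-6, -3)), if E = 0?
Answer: 870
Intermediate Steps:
l = 3 (l = 7 - 4 = 3)
y(T, b) = -¾ - b/4 (y(T, b) = -((3 + b) + 0)/4 = -(3 + b)/4 = -¾ - b/4)
29*(30 + y(-6, -3)) = 29*(30 + (-¾ - ¼*(-3))) = 29*(30 + (-¾ + ¾)) = 29*(30 + 0) = 29*30 = 870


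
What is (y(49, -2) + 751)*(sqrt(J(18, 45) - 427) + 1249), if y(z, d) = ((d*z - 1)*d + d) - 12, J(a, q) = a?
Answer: 1167815 + 935*I*sqrt(409) ≈ 1.1678e+6 + 18909.0*I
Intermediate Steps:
y(z, d) = -12 + d + d*(-1 + d*z) (y(z, d) = ((-1 + d*z)*d + d) - 12 = (d*(-1 + d*z) + d) - 12 = (d + d*(-1 + d*z)) - 12 = -12 + d + d*(-1 + d*z))
(y(49, -2) + 751)*(sqrt(J(18, 45) - 427) + 1249) = ((-12 + 49*(-2)**2) + 751)*(sqrt(18 - 427) + 1249) = ((-12 + 49*4) + 751)*(sqrt(-409) + 1249) = ((-12 + 196) + 751)*(I*sqrt(409) + 1249) = (184 + 751)*(1249 + I*sqrt(409)) = 935*(1249 + I*sqrt(409)) = 1167815 + 935*I*sqrt(409)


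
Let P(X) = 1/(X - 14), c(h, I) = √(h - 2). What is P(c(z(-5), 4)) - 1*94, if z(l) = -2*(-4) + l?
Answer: -1223/13 ≈ -94.077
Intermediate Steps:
z(l) = 8 + l
c(h, I) = √(-2 + h)
P(X) = 1/(-14 + X)
P(c(z(-5), 4)) - 1*94 = 1/(-14 + √(-2 + (8 - 5))) - 1*94 = 1/(-14 + √(-2 + 3)) - 94 = 1/(-14 + √1) - 94 = 1/(-14 + 1) - 94 = 1/(-13) - 94 = -1/13 - 94 = -1223/13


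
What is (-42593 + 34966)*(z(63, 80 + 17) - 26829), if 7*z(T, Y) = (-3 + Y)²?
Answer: 1364981309/7 ≈ 1.9500e+8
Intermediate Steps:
z(T, Y) = (-3 + Y)²/7
(-42593 + 34966)*(z(63, 80 + 17) - 26829) = (-42593 + 34966)*((-3 + (80 + 17))²/7 - 26829) = -7627*((-3 + 97)²/7 - 26829) = -7627*((⅐)*94² - 26829) = -7627*((⅐)*8836 - 26829) = -7627*(8836/7 - 26829) = -7627*(-178967/7) = 1364981309/7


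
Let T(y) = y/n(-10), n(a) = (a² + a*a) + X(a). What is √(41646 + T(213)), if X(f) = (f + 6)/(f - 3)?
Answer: √7844474267/434 ≈ 204.08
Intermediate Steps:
X(f) = (6 + f)/(-3 + f)
n(a) = 2*a² + (6 + a)/(-3 + a) (n(a) = (a² + a*a) + (6 + a)/(-3 + a) = (a² + a²) + (6 + a)/(-3 + a) = 2*a² + (6 + a)/(-3 + a))
T(y) = 13*y/2604 (T(y) = y/(((6 - 10 + 2*(-10)²*(-3 - 10))/(-3 - 10))) = y/(((6 - 10 + 2*100*(-13))/(-13))) = y/((-(6 - 10 - 2600)/13)) = y/((-1/13*(-2604))) = y/(2604/13) = y*(13/2604) = 13*y/2604)
√(41646 + T(213)) = √(41646 + (13/2604)*213) = √(41646 + 923/868) = √(36149651/868) = √7844474267/434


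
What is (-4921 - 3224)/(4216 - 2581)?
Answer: -543/109 ≈ -4.9817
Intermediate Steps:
(-4921 - 3224)/(4216 - 2581) = -8145/1635 = -8145*1/1635 = -543/109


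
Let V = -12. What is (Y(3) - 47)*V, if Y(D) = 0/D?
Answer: 564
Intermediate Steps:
Y(D) = 0
(Y(3) - 47)*V = (0 - 47)*(-12) = -47*(-12) = 564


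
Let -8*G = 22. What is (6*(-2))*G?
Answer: 33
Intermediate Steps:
G = -11/4 (G = -⅛*22 = -11/4 ≈ -2.7500)
(6*(-2))*G = (6*(-2))*(-11/4) = -12*(-11/4) = 33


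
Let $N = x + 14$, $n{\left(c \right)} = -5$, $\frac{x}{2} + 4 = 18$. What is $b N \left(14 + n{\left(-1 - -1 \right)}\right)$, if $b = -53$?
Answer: $-20034$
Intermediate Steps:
$x = 28$ ($x = -8 + 2 \cdot 18 = -8 + 36 = 28$)
$N = 42$ ($N = 28 + 14 = 42$)
$b N \left(14 + n{\left(-1 - -1 \right)}\right) = \left(-53\right) 42 \left(14 - 5\right) = \left(-2226\right) 9 = -20034$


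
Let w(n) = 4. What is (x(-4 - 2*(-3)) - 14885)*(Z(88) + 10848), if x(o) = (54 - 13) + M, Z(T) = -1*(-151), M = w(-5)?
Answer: -163225160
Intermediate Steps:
M = 4
Z(T) = 151
x(o) = 45 (x(o) = (54 - 13) + 4 = 41 + 4 = 45)
(x(-4 - 2*(-3)) - 14885)*(Z(88) + 10848) = (45 - 14885)*(151 + 10848) = -14840*10999 = -163225160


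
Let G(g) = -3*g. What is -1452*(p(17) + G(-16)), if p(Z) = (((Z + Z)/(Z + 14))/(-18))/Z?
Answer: -6481244/93 ≈ -69691.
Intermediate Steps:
p(Z) = -1/(9*(14 + Z)) (p(Z) = (((2*Z)/(14 + Z))*(-1/18))/Z = ((2*Z/(14 + Z))*(-1/18))/Z = (-Z/(9*(14 + Z)))/Z = -1/(9*(14 + Z)))
-1452*(p(17) + G(-16)) = -1452*(-1/(126 + 9*17) - 3*(-16)) = -1452*(-1/(126 + 153) + 48) = -1452*(-1/279 + 48) = -1452*13391/279 = -6481244/93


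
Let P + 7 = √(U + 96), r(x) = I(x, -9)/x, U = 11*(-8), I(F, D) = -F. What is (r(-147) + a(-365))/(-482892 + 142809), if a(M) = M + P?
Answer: 373/340083 - 2*√2/340083 ≈ 0.0010885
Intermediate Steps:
U = -88
r(x) = -1 (r(x) = (-x)/x = -1)
P = -7 + 2*√2 (P = -7 + √(-88 + 96) = -7 + √8 = -7 + 2*√2 ≈ -4.1716)
a(M) = -7 + M + 2*√2 (a(M) = M + (-7 + 2*√2) = -7 + M + 2*√2)
(r(-147) + a(-365))/(-482892 + 142809) = (-1 + (-7 - 365 + 2*√2))/(-482892 + 142809) = (-1 + (-372 + 2*√2))/(-340083) = (-373 + 2*√2)*(-1/340083) = 373/340083 - 2*√2/340083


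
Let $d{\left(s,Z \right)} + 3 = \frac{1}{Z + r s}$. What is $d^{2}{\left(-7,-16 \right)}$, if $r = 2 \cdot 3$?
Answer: $\frac{30625}{3364} \approx 9.1037$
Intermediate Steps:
$r = 6$
$d{\left(s,Z \right)} = -3 + \frac{1}{Z + 6 s}$
$d^{2}{\left(-7,-16 \right)} = \left(\frac{1 - -126 - -48}{-16 + 6 \left(-7\right)}\right)^{2} = \left(\frac{1 + 126 + 48}{-16 - 42}\right)^{2} = \left(\frac{1}{-58} \cdot 175\right)^{2} = \left(\left(- \frac{1}{58}\right) 175\right)^{2} = \left(- \frac{175}{58}\right)^{2} = \frac{30625}{3364}$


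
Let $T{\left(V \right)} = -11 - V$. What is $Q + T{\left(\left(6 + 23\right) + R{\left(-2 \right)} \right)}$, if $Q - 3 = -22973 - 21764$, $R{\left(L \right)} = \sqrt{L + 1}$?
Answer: $-44774 - i \approx -44774.0 - 1.0 i$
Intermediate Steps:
$R{\left(L \right)} = \sqrt{1 + L}$
$Q = -44734$ ($Q = 3 - 44737 = -44734$)
$Q + T{\left(\left(6 + 23\right) + R{\left(-2 \right)} \right)} = -44734 - \left(40 + \sqrt{1 - 2}\right) = -44734 - \left(40 + \sqrt{-1}\right) = -44734 - \left(40 + i\right) = -44774 - i$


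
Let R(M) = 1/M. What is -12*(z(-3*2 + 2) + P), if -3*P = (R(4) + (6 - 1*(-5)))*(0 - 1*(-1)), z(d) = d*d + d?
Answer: -99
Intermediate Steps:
z(d) = d + d² (z(d) = d² + d = d + d²)
P = -15/4 (P = -(1/4 + (6 - 1*(-5)))*(0 - 1*(-1))/3 = -(¼ + (6 + 5))*(0 + 1)/3 = -(¼ + 11)/3 = -15/4 ≈ -3.7500)
-12*(z(-3*2 + 2) + P) = -12*((-3*2 + 2)*(1 + (-3*2 + 2)) - 15/4) = -12*((-6 + 2)*(1 + (-6 + 2)) - 15/4) = -12*(-4*(1 - 4) - 15/4) = -12*(-4*(-3) - 15/4) = -12*(12 - 15/4) = -12*33/4 = -99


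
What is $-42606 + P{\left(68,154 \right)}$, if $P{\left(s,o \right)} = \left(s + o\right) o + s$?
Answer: $-8350$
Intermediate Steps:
$P{\left(s,o \right)} = s + o \left(o + s\right)$ ($P{\left(s,o \right)} = \left(o + s\right) o + s = o \left(o + s\right) + s = s + o \left(o + s\right)$)
$-42606 + P{\left(68,154 \right)} = -42606 + \left(68 + 154^{2} + 154 \cdot 68\right) = -42606 + \left(68 + 23716 + 10472\right) = -42606 + 34256 = -8350$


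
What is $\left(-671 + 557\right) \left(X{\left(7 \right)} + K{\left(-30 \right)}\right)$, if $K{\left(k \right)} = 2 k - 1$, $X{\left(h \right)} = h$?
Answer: $6156$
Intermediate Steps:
$K{\left(k \right)} = -1 + 2 k$
$\left(-671 + 557\right) \left(X{\left(7 \right)} + K{\left(-30 \right)}\right) = \left(-671 + 557\right) \left(7 + \left(-1 + 2 \left(-30\right)\right)\right) = - 114 \left(7 - 61\right) = \left(-114\right) \left(-54\right) = 6156$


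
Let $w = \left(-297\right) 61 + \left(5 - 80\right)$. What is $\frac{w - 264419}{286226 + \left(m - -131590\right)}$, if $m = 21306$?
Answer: $- \frac{282611}{439122} \approx -0.64358$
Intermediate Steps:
$w = -18192$ ($w = -18117 + \left(5 - 80\right) = -18117 - 75 = -18192$)
$\frac{w - 264419}{286226 + \left(m - -131590\right)} = \frac{-18192 - 264419}{286226 + \left(21306 - -131590\right)} = - \frac{282611}{286226 + \left(21306 + 131590\right)} = - \frac{282611}{286226 + 152896} = - \frac{282611}{439122}$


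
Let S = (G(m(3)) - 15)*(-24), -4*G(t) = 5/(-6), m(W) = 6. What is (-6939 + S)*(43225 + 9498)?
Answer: -347128232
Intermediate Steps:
G(t) = 5/24 (G(t) = -5/(4*(-6)) = -5*(-1)/(4*6) = -¼*(-⅚) = 5/24)
S = 355 (S = (5/24 - 15)*(-24) = -355/24*(-24) = 355)
(-6939 + S)*(43225 + 9498) = (-6939 + 355)*(43225 + 9498) = -6584*52723 = -347128232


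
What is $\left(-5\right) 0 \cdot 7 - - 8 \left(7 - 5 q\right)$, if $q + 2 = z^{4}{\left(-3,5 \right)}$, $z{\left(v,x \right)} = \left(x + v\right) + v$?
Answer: $96$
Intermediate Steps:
$z{\left(v,x \right)} = x + 2 v$ ($z{\left(v,x \right)} = \left(v + x\right) + v = x + 2 v$)
$q = -1$ ($q = -2 + \left(5 + 2 \left(-3\right)\right)^{4} = -2 + \left(5 - 6\right)^{4} = -2 + \left(-1\right)^{4} = -2 + 1 = -1$)
$\left(-5\right) 0 \cdot 7 - - 8 \left(7 - 5 q\right) = \left(-5\right) 0 \cdot 7 - - 8 \left(7 - -5\right) = 0 \cdot 7 - - 8 \left(7 + 5\right) = 0 - \left(-8\right) 12 = 0 - -96 = 0 + 96 = 96$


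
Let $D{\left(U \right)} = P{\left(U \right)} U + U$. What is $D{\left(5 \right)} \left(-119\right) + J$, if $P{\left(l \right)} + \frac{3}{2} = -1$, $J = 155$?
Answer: $\frac{2095}{2} \approx 1047.5$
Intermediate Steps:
$P{\left(l \right)} = - \frac{5}{2}$ ($P{\left(l \right)} = - \frac{3}{2} - 1 = - \frac{5}{2}$)
$D{\left(U \right)} = - \frac{3 U}{2}$ ($D{\left(U \right)} = - \frac{5 U}{2} + U = - \frac{3 U}{2}$)
$D{\left(5 \right)} \left(-119\right) + J = \left(- \frac{3}{2}\right) 5 \left(-119\right) + 155 = \left(- \frac{15}{2}\right) \left(-119\right) + 155 = \frac{1785}{2} + 155 = \frac{2095}{2}$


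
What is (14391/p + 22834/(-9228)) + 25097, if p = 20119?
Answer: 2329567770853/92829066 ≈ 25095.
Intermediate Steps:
(14391/p + 22834/(-9228)) + 25097 = (14391/20119 + 22834/(-9228)) + 25097 = (14391*(1/20119) + 22834*(-1/9228)) + 25097 = (14391/20119 - 11417/4614) + 25097 = -163298549/92829066 + 25097 = 2329567770853/92829066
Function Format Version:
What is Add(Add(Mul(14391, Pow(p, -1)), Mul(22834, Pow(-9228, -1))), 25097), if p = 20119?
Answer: Rational(2329567770853, 92829066) ≈ 25095.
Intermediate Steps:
Add(Add(Mul(14391, Pow(p, -1)), Mul(22834, Pow(-9228, -1))), 25097) = Add(Add(Mul(14391, Pow(20119, -1)), Mul(22834, Pow(-9228, -1))), 25097) = Add(Add(Mul(14391, Rational(1, 20119)), Mul(22834, Rational(-1, 9228))), 25097) = Add(Add(Rational(14391, 20119), Rational(-11417, 4614)), 25097) = Add(Rational(-163298549, 92829066), 25097) = Rational(2329567770853, 92829066)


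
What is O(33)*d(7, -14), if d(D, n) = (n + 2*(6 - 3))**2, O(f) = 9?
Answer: 576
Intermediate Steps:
d(D, n) = (6 + n)**2 (d(D, n) = (n + 2*3)**2 = (n + 6)**2 = (6 + n)**2)
O(33)*d(7, -14) = 9*(6 - 14)**2 = 9*(-8)**2 = 9*64 = 576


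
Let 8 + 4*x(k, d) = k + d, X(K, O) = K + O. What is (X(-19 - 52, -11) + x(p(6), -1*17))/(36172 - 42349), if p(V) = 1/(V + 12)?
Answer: 6353/444744 ≈ 0.014285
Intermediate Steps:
p(V) = 1/(12 + V)
x(k, d) = -2 + d/4 + k/4 (x(k, d) = -2 + (k + d)/4 = -2 + (d + k)/4 = -2 + (d/4 + k/4) = -2 + d/4 + k/4)
(X(-19 - 52, -11) + x(p(6), -1*17))/(36172 - 42349) = (((-19 - 52) - 11) + (-2 + (-1*17)/4 + 1/(4*(12 + 6))))/(36172 - 42349) = ((-71 - 11) + (-2 + (¼)*(-17) + (¼)/18))/(-6177) = (-82 + (-2 - 17/4 + (¼)*(1/18)))*(-1/6177) = (-82 + (-2 - 17/4 + 1/72))*(-1/6177) = (-82 - 449/72)*(-1/6177) = -6353/72*(-1/6177) = 6353/444744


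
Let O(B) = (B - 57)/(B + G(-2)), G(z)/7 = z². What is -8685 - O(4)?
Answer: -277867/32 ≈ -8683.3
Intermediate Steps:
G(z) = 7*z²
O(B) = (-57 + B)/(28 + B) (O(B) = (B - 57)/(B + 7*(-2)²) = (-57 + B)/(B + 7*4) = (-57 + B)/(B + 28) = (-57 + B)/(28 + B))
-8685 - O(4) = -8685 - (-57 + 4)/(28 + 4) = -8685 - (-53)/32 = -8685 - 1*(-53/32) = -8685 + 53/32 = -277867/32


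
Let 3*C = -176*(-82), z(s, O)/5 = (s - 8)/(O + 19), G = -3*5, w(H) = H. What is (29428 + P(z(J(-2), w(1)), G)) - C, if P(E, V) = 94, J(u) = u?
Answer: 74134/3 ≈ 24711.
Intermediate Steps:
G = -15
z(s, O) = 5*(-8 + s)/(19 + O) (z(s, O) = 5*((s - 8)/(O + 19)) = 5*((-8 + s)/(19 + O)) = 5*(-8 + s)/(19 + O))
C = 14432/3 (C = (-176*(-82))/3 = (1/3)*14432 = 14432/3 ≈ 4810.7)
(29428 + P(z(J(-2), w(1)), G)) - C = (29428 + 94) - 1*14432/3 = 29522 - 14432/3 = 74134/3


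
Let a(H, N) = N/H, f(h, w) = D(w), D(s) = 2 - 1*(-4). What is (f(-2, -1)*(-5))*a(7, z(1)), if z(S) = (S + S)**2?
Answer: -120/7 ≈ -17.143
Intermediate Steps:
z(S) = 4*S**2 (z(S) = (2*S)**2 = 4*S**2)
D(s) = 6 (D(s) = 2 + 4 = 6)
f(h, w) = 6
(f(-2, -1)*(-5))*a(7, z(1)) = (6*(-5))*((4*1**2)/7) = -30*4*1/7 = -120/7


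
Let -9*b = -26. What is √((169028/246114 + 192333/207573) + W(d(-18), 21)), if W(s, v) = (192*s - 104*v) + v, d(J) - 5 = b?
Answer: 2*I*√10763171468671388758/258013239 ≈ 25.431*I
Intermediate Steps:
b = 26/9 (b = -⅑*(-26) = 26/9 ≈ 2.8889)
d(J) = 71/9 (d(J) = 5 + 26/9 = 71/9)
W(s, v) = -103*v + 192*s (W(s, v) = (-104*v + 192*s) + v = -103*v + 192*s)
√((169028/246114 + 192333/207573) + W(d(-18), 21)) = √((169028/246114 + 192333/207573) + (-103*21 + 192*(71/9))) = √((169028*(1/246114) + 192333*(1/207573)) + (-2163 + 4544/3)) = √((84514/123057 + 64111/69191) - 1945/3) = √(13736915501/8514436887 - 1945/3) = √(-5506456332904/8514436887) = 2*I*√10763171468671388758/258013239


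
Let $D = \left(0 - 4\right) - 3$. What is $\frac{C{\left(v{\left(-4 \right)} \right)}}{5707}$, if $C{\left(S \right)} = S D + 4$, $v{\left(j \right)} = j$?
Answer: $\frac{32}{5707} \approx 0.0056072$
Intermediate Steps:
$D = -7$ ($D = -4 - 3 = -7$)
$C{\left(S \right)} = 4 - 7 S$ ($C{\left(S \right)} = S \left(-7\right) + 4 = - 7 S + 4 = 4 - 7 S$)
$\frac{C{\left(v{\left(-4 \right)} \right)}}{5707} = \frac{4 - -28}{5707} = \left(4 + 28\right) \frac{1}{5707} = 32 \cdot \frac{1}{5707} = \frac{32}{5707}$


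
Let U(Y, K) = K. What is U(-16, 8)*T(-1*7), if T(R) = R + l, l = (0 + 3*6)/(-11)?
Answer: -760/11 ≈ -69.091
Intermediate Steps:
l = -18/11 (l = (0 + 18)*(-1/11) = 18*(-1/11) = -18/11 ≈ -1.6364)
T(R) = -18/11 + R (T(R) = R - 18/11 = -18/11 + R)
U(-16, 8)*T(-1*7) = 8*(-18/11 - 1*7) = 8*(-18/11 - 7) = 8*(-95/11) = -760/11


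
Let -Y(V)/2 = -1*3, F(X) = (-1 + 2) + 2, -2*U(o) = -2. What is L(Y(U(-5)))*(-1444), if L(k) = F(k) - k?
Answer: 4332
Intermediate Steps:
U(o) = 1 (U(o) = -½*(-2) = 1)
F(X) = 3 (F(X) = 1 + 2 = 3)
Y(V) = 6 (Y(V) = -(-2)*3 = -2*(-3) = 6)
L(k) = 3 - k
L(Y(U(-5)))*(-1444) = (3 - 1*6)*(-1444) = (3 - 6)*(-1444) = -3*(-1444) = 4332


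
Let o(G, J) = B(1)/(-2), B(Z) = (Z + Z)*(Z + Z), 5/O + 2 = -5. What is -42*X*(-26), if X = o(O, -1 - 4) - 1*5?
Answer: -7644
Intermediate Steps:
O = -5/7 (O = 5/(-2 - 5) = 5/(-7) = 5*(-⅐) = -5/7 ≈ -0.71429)
B(Z) = 4*Z² (B(Z) = (2*Z)*(2*Z) = 4*Z²)
o(G, J) = -2 (o(G, J) = (4*1²)/(-2) = (4*1)*(-½) = 4*(-½) = -2)
X = -7 (X = -2 - 1*5 = -2 - 5 = -7)
-42*X*(-26) = -42*(-7)*(-26) = 294*(-26) = -7644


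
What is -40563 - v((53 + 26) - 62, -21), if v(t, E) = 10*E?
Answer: -40353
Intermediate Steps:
-40563 - v((53 + 26) - 62, -21) = -40563 - 10*(-21) = -40563 - 1*(-210) = -40563 + 210 = -40353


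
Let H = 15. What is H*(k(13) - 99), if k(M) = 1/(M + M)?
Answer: -38595/26 ≈ -1484.4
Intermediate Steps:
k(M) = 1/(2*M)
H*(k(13) - 99) = 15*((½)/13 - 99) = 15*((½)*(1/13) - 99) = 15*(1/26 - 99) = 15*(-2573/26) = -38595/26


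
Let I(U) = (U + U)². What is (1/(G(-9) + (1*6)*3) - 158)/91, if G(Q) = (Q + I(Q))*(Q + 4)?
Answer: -246007/141687 ≈ -1.7363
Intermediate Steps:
I(U) = 4*U² (I(U) = (2*U)² = 4*U²)
G(Q) = (4 + Q)*(Q + 4*Q²) (G(Q) = (Q + 4*Q²)*(Q + 4) = (Q + 4*Q²)*(4 + Q) = (4 + Q)*(Q + 4*Q²))
(1/(G(-9) + (1*6)*3) - 158)/91 = (1/(-9*(4 + 4*(-9)² + 17*(-9)) + (1*6)*3) - 158)/91 = (1/(-9*(4 + 4*81 - 153) + 6*3) - 158)*(1/91) = (1/(-9*(4 + 324 - 153) + 18) - 158)*(1/91) = (1/(-9*175 + 18) - 158)*(1/91) = (1/(-1575 + 18) - 158)*(1/91) = (1/(-1557) - 158)*(1/91) = (-1/1557 - 158)*(1/91) = -246007/1557*1/91 = -246007/141687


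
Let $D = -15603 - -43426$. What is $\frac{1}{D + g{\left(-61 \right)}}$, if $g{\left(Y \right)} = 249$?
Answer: $\frac{1}{28072} \approx 3.5623 \cdot 10^{-5}$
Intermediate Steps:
$D = 27823$ ($D = -15603 + 43426 = 27823$)
$\frac{1}{D + g{\left(-61 \right)}} = \frac{1}{27823 + 249} = \frac{1}{28072}$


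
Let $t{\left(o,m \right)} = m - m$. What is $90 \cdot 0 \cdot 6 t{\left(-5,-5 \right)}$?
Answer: $0$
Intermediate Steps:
$t{\left(o,m \right)} = 0$
$90 \cdot 0 \cdot 6 t{\left(-5,-5 \right)} = 90 \cdot 0 \cdot 6 \cdot 0 = 90 \cdot 0 \cdot 0 = 0 \cdot 0 = 0$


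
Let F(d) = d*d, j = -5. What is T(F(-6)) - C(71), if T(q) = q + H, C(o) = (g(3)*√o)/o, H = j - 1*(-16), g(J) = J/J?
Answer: 47 - √71/71 ≈ 46.881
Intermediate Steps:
g(J) = 1
H = 11 (H = -5 - 1*(-16) = -5 + 16 = 11)
C(o) = o^(-½) (C(o) = (1*√o)/o = √o/o = o^(-½))
F(d) = d²
T(q) = 11 + q (T(q) = q + 11 = 11 + q)
T(F(-6)) - C(71) = (11 + (-6)²) - 1/√71 = (11 + 36) - √71/71 = 47 - √71/71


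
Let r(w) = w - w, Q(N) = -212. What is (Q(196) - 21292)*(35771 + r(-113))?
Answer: -769219584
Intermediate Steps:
r(w) = 0
(Q(196) - 21292)*(35771 + r(-113)) = (-212 - 21292)*(35771 + 0) = -21504*35771 = -769219584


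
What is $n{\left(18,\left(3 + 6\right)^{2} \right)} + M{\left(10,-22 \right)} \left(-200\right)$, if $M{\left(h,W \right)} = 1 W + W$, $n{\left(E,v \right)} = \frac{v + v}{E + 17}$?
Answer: $\frac{308162}{35} \approx 8804.6$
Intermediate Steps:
$n{\left(E,v \right)} = \frac{2 v}{17 + E}$
$M{\left(h,W \right)} = 2 W$ ($M{\left(h,W \right)} = W + W = 2 W$)
$n{\left(18,\left(3 + 6\right)^{2} \right)} + M{\left(10,-22 \right)} \left(-200\right) = \frac{2 \left(3 + 6\right)^{2}}{17 + 18} + 2 \left(-22\right) \left(-200\right) = \frac{2 \cdot 9^{2}}{35} - -8800 = 2 \cdot 81 \cdot \frac{1}{35} + 8800 = \frac{162}{35} + 8800 = \frac{308162}{35}$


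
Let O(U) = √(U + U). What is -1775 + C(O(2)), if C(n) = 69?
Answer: -1706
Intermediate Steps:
O(U) = √2*√U (O(U) = √(2*U) = √2*√U)
-1775 + C(O(2)) = -1775 + 69 = -1706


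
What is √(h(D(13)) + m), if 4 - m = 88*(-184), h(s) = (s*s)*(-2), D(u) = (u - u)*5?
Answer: 2*√4049 ≈ 127.26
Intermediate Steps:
D(u) = 0 (D(u) = 0*5 = 0)
h(s) = -2*s² (h(s) = s²*(-2) = -2*s²)
m = 16196 (m = 4 - 88*(-184) = 4 - 1*(-16192) = 4 + 16192 = 16196)
√(h(D(13)) + m) = √(-2*0² + 16196) = √(-2*0 + 16196) = √(0 + 16196) = √16196 = 2*√4049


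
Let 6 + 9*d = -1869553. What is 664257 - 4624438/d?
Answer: 1241909272605/1869559 ≈ 6.6428e+5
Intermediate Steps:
d = -1869559/9 (d = -2/3 + (1/9)*(-1869553) = -2/3 - 1869553/9 = -1869559/9 ≈ -2.0773e+5)
664257 - 4624438/d = 664257 - 4624438/(-1869559/9) = 664257 - 4624438*(-9/1869559) = 664257 + 41619942/1869559 = 1241909272605/1869559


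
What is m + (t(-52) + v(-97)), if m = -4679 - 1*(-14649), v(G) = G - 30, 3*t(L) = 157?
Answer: 29686/3 ≈ 9895.3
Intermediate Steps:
t(L) = 157/3 (t(L) = (⅓)*157 = 157/3)
v(G) = -30 + G
m = 9970 (m = -4679 + 14649 = 9970)
m + (t(-52) + v(-97)) = 9970 + (157/3 + (-30 - 97)) = 9970 + (157/3 - 127) = 9970 - 224/3 = 29686/3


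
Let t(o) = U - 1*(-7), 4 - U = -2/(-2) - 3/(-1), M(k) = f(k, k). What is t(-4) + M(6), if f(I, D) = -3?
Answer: 4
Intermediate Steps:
M(k) = -3
U = 0 (U = 4 - (-2/(-2) - 3/(-1)) = 4 - (-2*(-1/2) - 3*(-1)) = 4 - (1 + 3) = 4 - 1*4 = 4 - 4 = 0)
t(o) = 7 (t(o) = 0 - 1*(-7) = 0 + 7 = 7)
t(-4) + M(6) = 7 - 3 = 4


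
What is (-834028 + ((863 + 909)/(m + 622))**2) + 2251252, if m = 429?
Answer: 1565470187608/1104601 ≈ 1.4172e+6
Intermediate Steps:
(-834028 + ((863 + 909)/(m + 622))**2) + 2251252 = (-834028 + ((863 + 909)/(429 + 622))**2) + 2251252 = (-834028 + (1772/1051)**2) + 2251252 = (-834028 + 3139984/1104601) + 2251252 = -921265022844/1104601 + 2251252 = 1565470187608/1104601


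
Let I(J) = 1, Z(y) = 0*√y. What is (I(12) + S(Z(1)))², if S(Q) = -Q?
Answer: 1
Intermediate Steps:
Z(y) = 0
(I(12) + S(Z(1)))² = (1 - 1*0)² = (1 + 0)² = 1² = 1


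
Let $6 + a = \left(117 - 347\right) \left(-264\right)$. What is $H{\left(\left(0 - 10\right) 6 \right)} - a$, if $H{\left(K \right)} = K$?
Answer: $-60774$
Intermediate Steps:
$a = 60714$ ($a = -6 + \left(117 - 347\right) \left(-264\right) = -6 - -60720 = -6 + 60720 = 60714$)
$H{\left(\left(0 - 10\right) 6 \right)} - a = \left(0 - 10\right) 6 - 60714 = \left(-10\right) 6 - 60714 = -60 - 60714 = -60774$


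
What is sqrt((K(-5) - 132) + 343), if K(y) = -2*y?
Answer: sqrt(221) ≈ 14.866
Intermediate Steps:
sqrt((K(-5) - 132) + 343) = sqrt((-2*(-5) - 132) + 343) = sqrt((10 - 132) + 343) = sqrt(-122 + 343) = sqrt(221)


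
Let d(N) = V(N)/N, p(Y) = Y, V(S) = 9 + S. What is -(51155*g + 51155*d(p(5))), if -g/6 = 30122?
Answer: 9245202226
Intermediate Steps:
g = -180732 (g = -6*30122 = -180732)
d(N) = (9 + N)/N
-(51155*g + 51155*d(p(5))) = -51155/(1/(-180732 + (9 + 5)/5)) = -51155/(1/(-180732 + (⅕)*14)) = -51155/(1/(-180732 + 14/5)) = -51155/(1/(-903646/5)) = -51155/(-5/903646) = -51155*(-903646/5) = 9245202226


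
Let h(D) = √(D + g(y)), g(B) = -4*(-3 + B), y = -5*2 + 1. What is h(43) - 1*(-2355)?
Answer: 2355 + √91 ≈ 2364.5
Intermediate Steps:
y = -9 (y = -10 + 1 = -9)
g(B) = 12 - 4*B
h(D) = √(48 + D) (h(D) = √(D + (12 - 4*(-9))) = √(D + (12 + 36)) = √(D + 48) = √(48 + D))
h(43) - 1*(-2355) = √(48 + 43) - 1*(-2355) = √91 + 2355 = 2355 + √91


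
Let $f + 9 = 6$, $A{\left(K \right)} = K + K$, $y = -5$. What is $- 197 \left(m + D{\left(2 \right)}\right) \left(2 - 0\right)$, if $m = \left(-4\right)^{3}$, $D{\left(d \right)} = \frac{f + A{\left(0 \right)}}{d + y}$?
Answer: $24822$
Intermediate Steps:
$A{\left(K \right)} = 2 K$
$f = -3$ ($f = -9 + 6 = -3$)
$D{\left(d \right)} = - \frac{3}{-5 + d}$ ($D{\left(d \right)} = \frac{-3 + 2 \cdot 0}{d - 5} = \frac{-3 + 0}{-5 + d} = - \frac{3}{-5 + d}$)
$m = -64$
$- 197 \left(m + D{\left(2 \right)}\right) \left(2 - 0\right) = - 197 \left(-64 - \frac{3}{-5 + 2}\right) \left(2 - 0\right) = - 197 \left(-64 - \frac{3}{-3}\right) \left(2 + 0\right) = - 197 \left(-64 - -1\right) 2 = - 197 \left(-64 + 1\right) 2 = - 197 \left(\left(-63\right) 2\right) = \left(-197\right) \left(-126\right) = 24822$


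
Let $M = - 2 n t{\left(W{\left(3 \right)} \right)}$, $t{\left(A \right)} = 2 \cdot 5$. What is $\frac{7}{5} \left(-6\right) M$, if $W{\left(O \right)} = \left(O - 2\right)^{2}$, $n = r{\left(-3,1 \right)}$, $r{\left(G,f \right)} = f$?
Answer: $168$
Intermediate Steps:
$n = 1$
$W{\left(O \right)} = \left(-2 + O\right)^{2}$
$t{\left(A \right)} = 10$
$M = -20$ ($M = \left(-2\right) 1 \cdot 10 = \left(-2\right) 10 = -20$)
$\frac{7}{5} \left(-6\right) M = \frac{7}{5} \left(-6\right) \left(-20\right) = \left(- \frac{42}{5}\right) \left(-20\right) = 168$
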